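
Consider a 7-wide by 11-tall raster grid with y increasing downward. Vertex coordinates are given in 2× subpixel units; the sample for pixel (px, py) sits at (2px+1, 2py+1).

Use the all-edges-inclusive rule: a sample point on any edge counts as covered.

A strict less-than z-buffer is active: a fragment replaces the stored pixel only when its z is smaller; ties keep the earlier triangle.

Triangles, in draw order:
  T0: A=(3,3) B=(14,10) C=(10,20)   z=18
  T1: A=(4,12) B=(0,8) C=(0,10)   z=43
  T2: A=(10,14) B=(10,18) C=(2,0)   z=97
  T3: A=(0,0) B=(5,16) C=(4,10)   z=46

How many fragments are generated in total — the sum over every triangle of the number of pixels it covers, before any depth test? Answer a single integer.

T0:
  2·area = 138
  edge (3, 3)→(14, 10): d=(11,7) inclusive
  edge (14, 10)→(10, 20): d=(-4,10) inclusive
  edge (10, 20)→(3, 3): d=(-7,-17) inclusive
    (1,1)@(3, 3): e=[0,138,0] → █  [on edge]
    (2,1)@(5, 3): e=[-14,118,34] → ·
    (1,2)@(3, 5): e=[22,130,-14] → ·
    (2,2)@(5, 5): e=[8,110,20] → █
    (3,2)@(7, 5): e=[-6,90,54] → ·
    (2,3)@(5, 7): e=[30,102,6] → █
    (3,3)@(7, 7): e=[16,82,40] → █
    (4,3)@(9, 7): e=[2,62,74] → █
    (5,3)@(11, 7): e=[-12,42,108] → ·
    (2,4)@(5, 9): e=[52,94,-8] → ·
    (3,4)@(7, 9): e=[38,74,26] → █
    (5,4)@(11, 9): e=[10,34,94] → █
  covered (18 px):
    · · · · · · ·
    · █ · · · · ·
    · · █ · · · ·
    · · █ █ █ · ·
    · · · █ █ █ ·
    · · · █ █ █ █
    · · · · █ █ ·
    · · · · █ █ ·
    · · · · █ █ ·
    · · · · · · ·
    · · · · · · ·
T1:
  2·area = 8  (B↔C swapped to make it positive)
  edge (4, 12)→(0, 10): d=(-4,-2) inclusive
  edge (0, 10)→(0, 8): d=(0,-2) inclusive
  edge (0, 8)→(4, 12): d=(4,4) inclusive
    (0,4)@(1, 9): e=[6,2,0] → █  [on edge]
    (1,4)@(3, 9): e=[10,6,-8] → ·
    (0,5)@(1, 11): e=[-2,2,8] → ·
    (1,5)@(3, 11): e=[2,6,0] → █  [on edge]
    (2,5)@(5, 11): e=[6,10,-8] → ·
    (1,6)@(3, 13): e=[-6,6,8] → ·
    (2,6)@(5, 13): e=[-2,10,0] → ·  [on edge]
    (3,7)@(7, 15): e=[-6,14,0] → ·  [on edge]
    (4,8)@(9, 17): e=[-10,18,0] → ·  [on edge]
    (5,9)@(11, 19): e=[-14,22,0] → ·  [on edge]
    (6,10)@(13, 21): e=[-18,26,0] → ·  [on edge]
  covered (2 px):
    · · · · · · ·
    · · · · · · ·
    · · · · · · ·
    · · · · · · ·
    █ · · · · · ·
    · █ · · · · ·
    · · · · · · ·
    · · · · · · ·
    · · · · · · ·
    · · · · · · ·
    · · · · · · ·
T2:
  2·area = 32
  edge (10, 14)→(10, 18): d=(0,4) inclusive
  edge (10, 18)→(2, 0): d=(-8,-18) inclusive
  edge (2, 0)→(10, 14): d=(8,14) inclusive
    (3,4)@(7, 9): e=[12,18,2] → █
    (4,4)@(9, 9): e=[4,54,-26] → ·
    (3,5)@(7, 11): e=[12,2,18] → █
    (4,5)@(9, 11): e=[4,38,-10] → ·
    (3,6)@(7, 13): e=[12,-14,34] → ·
    (4,6)@(9, 13): e=[4,22,6] → █
    (5,6)@(11, 13): e=[-4,58,-22] → ·
    (4,7)@(9, 15): e=[4,6,22] → █
    (5,7)@(11, 15): e=[-4,42,-6] → ·
    (4,8)@(9, 17): e=[4,-10,38] → ·
  covered (4 px):
    · · · · · · ·
    · · · · · · ·
    · · · · · · ·
    · · · · · · ·
    · · · █ · · ·
    · · · █ · · ·
    · · · · █ · ·
    · · · · █ · ·
    · · · · · · ·
    · · · · · · ·
    · · · · · · ·
T3:
  2·area = 14  (B↔C swapped to make it positive)
  edge (0, 0)→(4, 10): d=(4,10) inclusive
  edge (4, 10)→(5, 16): d=(1,6) inclusive
  edge (5, 16)→(0, 0): d=(-5,-16) inclusive
    (0,1)@(1, 3): e=[2,11,1] → █
    (1,1)@(3, 3): e=[-18,-1,33] → ·
    (0,2)@(1, 5): e=[10,13,-9] → ·
    (1,4)@(3, 9): e=[6,5,3] → █
    (2,4)@(5, 9): e=[-14,-7,35] → ·
    (1,5)@(3, 11): e=[14,7,-7] → ·
  covered (2 px):
    · · · · · · ·
    █ · · · · · ·
    · · · · · · ·
    · · · · · · ·
    · █ · · · · ·
    · · · · · · ·
    · · · · · · ·
    · · · · · · ·
    · · · · · · ·
    · · · · · · ·
    · · · · · · ·

Final: 26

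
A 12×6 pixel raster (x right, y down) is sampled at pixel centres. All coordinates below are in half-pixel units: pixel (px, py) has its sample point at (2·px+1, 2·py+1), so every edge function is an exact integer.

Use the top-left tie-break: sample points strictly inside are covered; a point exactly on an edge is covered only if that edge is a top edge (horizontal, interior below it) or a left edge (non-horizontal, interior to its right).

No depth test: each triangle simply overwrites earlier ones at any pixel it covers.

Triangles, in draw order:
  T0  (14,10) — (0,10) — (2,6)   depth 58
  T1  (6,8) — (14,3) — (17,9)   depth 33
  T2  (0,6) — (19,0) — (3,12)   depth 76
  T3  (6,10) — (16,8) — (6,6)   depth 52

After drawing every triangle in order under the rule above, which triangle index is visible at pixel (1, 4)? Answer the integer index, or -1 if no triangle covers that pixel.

T0:
  2·area = 56
  edge (14, 10)→(0, 10): d=(-14,0) right/bottom  bias=-1
  edge (0, 10)→(2, 6): d=(2,-4) top-left  bias=+0
  edge (2, 6)→(14, 10): d=(12,4) right/bottom  bias=-1
    (1,3)@(3, 7): e=[42,6,8] → X
    (2,3)@(5, 7): e=[42,14,0] → .  [on edge]
    (0,4)@(1, 9): e=[14,2,40] → X
    (2,4)@(5, 9): e=[14,18,24] → X
    (3,4)@(7, 9): e=[14,26,16] → X
    (4,4)@(9, 9): e=[14,34,8] → X
    (5,4)@(11, 9): e=[14,42,0] → .  [on edge]
    (0,5)@(1, 11): e=[-14,6,64] → .
    (1,5)@(3, 11): e=[-14,14,56] → .
    (2,5)@(5, 11): e=[-14,22,48] → .
    (3,5)@(7, 11): e=[-14,30,40] → .
    (4,5)@(9, 11): e=[-14,38,32] → .
    (8,5)@(17, 11): e=[-14,70,0] → .  [on edge]
  covered (6 px):
    . . . . . . . . . . . .
    . . . . . . . . . . . .
    . . . . . . . . . . . .
    . X . . . . . . . . . .
    X X X X X . . . . . . .
    . . . . . . . . . . . .
T1:
  2·area = 63
  edge (6, 8)→(14, 3): d=(8,-5) top-left  bias=+0
  edge (14, 3)→(17, 9): d=(3,6) right/bottom  bias=-1
  edge (17, 9)→(6, 8): d=(-11,-1) top-left  bias=+0
    (6,0)@(13, 1): e=[-21,0,84] → .  [on edge]
    (5,2)@(11, 5): e=[1,24,38] → X
    (6,2)@(13, 5): e=[11,12,40] → X
    (7,2)@(15, 5): e=[21,0,42] → .  [on edge]
    (4,3)@(9, 7): e=[7,42,14] → X
    (7,3)@(15, 7): e=[37,6,20] → X
    (8,3)@(17, 7): e=[47,-6,22] → .
    (4,4)@(9, 9): e=[23,48,-8] → .
    (5,4)@(11, 9): e=[33,36,-6] → .
    (6,4)@(13, 9): e=[43,24,-4] → .
    (7,4)@(15, 9): e=[53,12,-2] → .
    (8,4)@(17, 9): e=[63,0,0] → .  [on edge]
  covered (6 px):
    . . . . . . . . . . . .
    . . . . . . . . . . . .
    . . . . . X X . . . . .
    . . . . X X X X . . . .
    . . . . . . . . . . . .
    . . . . . . . . . . . .
T2:
  2·area = 132
  edge (0, 6)→(19, 0): d=(19,-6) top-left  bias=+0
  edge (19, 0)→(3, 12): d=(-16,12) right/bottom  bias=-1
  edge (3, 12)→(0, 6): d=(-3,-6) top-left  bias=+0
    (8,0)@(17, 1): e=[7,8,117] → X
    (9,0)@(19, 1): e=[19,-16,129] → .
    (5,1)@(11, 3): e=[9,48,75] → X
    (6,1)@(13, 3): e=[21,24,87] → X
    (7,1)@(15, 3): e=[33,0,99] → .  [on edge]
    (8,1)@(17, 3): e=[45,-24,111] → .
    (2,2)@(5, 5): e=[11,88,33] → X
    (3,2)@(7, 5): e=[23,64,45] → X
    (4,2)@(9, 5): e=[35,40,57] → X
    (6,2)@(13, 5): e=[59,-8,81] → .
    (0,3)@(1, 7): e=[25,104,3] → X
    (1,3)@(3, 7): e=[37,80,15] → X
    (3,4)@(7, 9): e=[99,0,33] → .  [on edge]
  covered (15 px):
    . . . . . . . . X . . .
    . . . . . X X . . . . .
    . . X X X X . . . . . .
    X X X X X . . . . . . .
    . X X . . . . . . . . .
    . X . . . . . . . . . .
T3:
  2·area = 40  (B↔C swapped to make it positive)
  edge (6, 10)→(6, 6): d=(0,-4) top-left  bias=+0
  edge (6, 6)→(16, 8): d=(10,2) right/bottom  bias=-1
  edge (16, 8)→(6, 10): d=(-10,2) right/bottom  bias=-1
    (0,2)@(1, 5): e=[-20,0,60] → .  [on edge]
    (3,3)@(7, 7): e=[4,8,28] → X
    (4,3)@(9, 7): e=[12,4,24] → X
    (5,3)@(11, 7): e=[20,0,20] → .  [on edge]
    (10,3)@(21, 7): e=[60,-20,0] → .  [on edge]
    (3,4)@(7, 9): e=[4,28,8] → X
    (5,4)@(11, 9): e=[20,20,0] → .  [on edge]
    (10,4)@(21, 9): e=[60,0,-20] → .  [on edge]
    (0,5)@(1, 11): e=[-20,60,0] → .  [on edge]
    (3,5)@(7, 11): e=[4,48,-12] → .
    (4,5)@(9, 11): e=[12,44,-16] → .
  covered (4 px):
    . . . . . . . . . . . .
    . . . . . . . . . . . .
    . . . . . . . . . . . .
    . . . X X . . . . . . .
    . . . X X . . . . . . .
    . . . . . . . . . . . .

Z-buffer (winner per pixel, '.' = empty):
  . . . . . . . . 2 . . .
  . . . . . 2 2 . . . . .
  . . 2 2 2 2 1 . . . . .
  2 2 2 3 3 1 1 1 . . . .
  0 2 2 3 3 . . . . . . .
  . 2 . . . . . . . . . .

Final: 2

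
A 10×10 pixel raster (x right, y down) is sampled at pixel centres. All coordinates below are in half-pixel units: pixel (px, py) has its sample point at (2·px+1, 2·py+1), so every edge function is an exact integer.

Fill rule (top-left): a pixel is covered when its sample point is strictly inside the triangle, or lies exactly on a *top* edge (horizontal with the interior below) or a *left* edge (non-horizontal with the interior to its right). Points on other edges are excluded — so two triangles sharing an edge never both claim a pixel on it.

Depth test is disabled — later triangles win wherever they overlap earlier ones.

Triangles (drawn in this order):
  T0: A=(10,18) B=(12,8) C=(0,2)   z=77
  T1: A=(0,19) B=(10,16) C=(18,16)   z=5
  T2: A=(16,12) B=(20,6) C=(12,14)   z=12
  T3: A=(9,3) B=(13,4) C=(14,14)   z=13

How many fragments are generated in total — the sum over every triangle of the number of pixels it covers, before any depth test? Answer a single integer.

T0:
  2·area = 132  (B↔C swapped to make it positive)
  edge (10, 18)→(0, 2): d=(-10,-16) top-left  bias=+0
  edge (0, 2)→(12, 8): d=(12,6) right/bottom  bias=-1
  edge (12, 8)→(10, 18): d=(-2,10) right/bottom  bias=-1
    (0,1)@(1, 3): e=[6,6,120] → █
    (1,1)@(3, 3): e=[38,-6,100] → ·
    (6,1)@(13, 3): e=[198,-66,0] → ·  [on edge]
    (0,2)@(1, 5): e=[-14,30,116] → ·
    (1,2)@(3, 5): e=[18,18,96] → █
    (2,2)@(5, 5): e=[50,6,76] → █
    (3,2)@(7, 5): e=[82,-6,56] → ·
    (1,3)@(3, 7): e=[-2,42,92] → ·
    (2,3)@(5, 7): e=[30,30,72] → █
    (3,3)@(7, 7): e=[62,18,52] → █
    (4,3)@(9, 7): e=[94,6,32] → █
    (5,3)@(11, 7): e=[126,-6,12] → ·
    (5,6)@(11, 13): e=[66,66,0] → ·  [on edge]
  covered (16 px):
    · · · · · · · · · ·
    █ · · · · · · · · ·
    · █ █ · · · · · · ·
    · · █ █ █ · · · · ·
    · · █ █ █ █ · · · ·
    · · · █ █ █ · · · ·
    · · · █ █ · · · · ·
    · · · · █ · · · · ·
    · · · · · · · · · ·
    · · · · · · · · · ·
T1:
  2·area = 24
  edge (0, 19)→(10, 16): d=(10,-3) top-left  bias=+0
  edge (10, 16)→(18, 16): d=(8,0) top-left  bias=+0
  edge (18, 16)→(0, 19): d=(-18,3) right/bottom  bias=-1
    (3,8)@(7, 17): e=[1,8,15] → █
    (4,8)@(9, 17): e=[7,8,9] → █
    (5,8)@(11, 17): e=[13,8,3] → █
    (6,8)@(13, 17): e=[19,8,-3] → ·
    (3,9)@(7, 19): e=[21,24,-21] → ·
    (4,9)@(9, 19): e=[27,24,-27] → ·
    (5,9)@(11, 19): e=[33,24,-33] → ·
  covered (3 px):
    · · · · · · · · · ·
    · · · · · · · · · ·
    · · · · · · · · · ·
    · · · · · · · · · ·
    · · · · · · · · · ·
    · · · · · · · · · ·
    · · · · · · · · · ·
    · · · · · · · · · ·
    · · · █ █ █ · · · ·
    · · · · · · · · · ·
T2:
  2·area = 16  (B↔C swapped to make it positive)
  edge (16, 12)→(12, 14): d=(-4,2) right/bottom  bias=-1
  edge (12, 14)→(20, 6): d=(8,-8) top-left  bias=+0
  edge (20, 6)→(16, 12): d=(-4,6) right/bottom  bias=-1
    (9,3)@(19, 7): e=[14,0,2] → █  [on edge]
    (8,4)@(17, 9): e=[10,0,6] → █  [on edge]
    (9,4)@(19, 9): e=[6,16,-6] → ·
    (7,5)@(15, 11): e=[6,0,10] → █  [on edge]
    (8,5)@(17, 11): e=[2,16,-2] → ·
    (6,6)@(13, 13): e=[2,0,14] → █  [on edge]
    (7,6)@(15, 13): e=[-2,16,2] → ·
    (5,7)@(11, 15): e=[-2,0,18] → ·  [on edge]
    (6,7)@(13, 15): e=[-6,16,6] → ·
    (4,8)@(9, 17): e=[-6,0,22] → ·  [on edge]
    (3,9)@(7, 19): e=[-10,0,26] → ·  [on edge]
  covered (4 px):
    · · · · · · · · · ·
    · · · · · · · · · ·
    · · · · · · · · · ·
    · · · · · · · · · █
    · · · · · · · · █ ·
    · · · · · · · █ · ·
    · · · · · · █ · · ·
    · · · · · · · · · ·
    · · · · · · · · · ·
    · · · · · · · · · ·
T3:
  2·area = 39
  edge (9, 3)→(13, 4): d=(4,1) right/bottom  bias=-1
  edge (13, 4)→(14, 14): d=(1,10) right/bottom  bias=-1
  edge (14, 14)→(9, 3): d=(-5,-11) top-left  bias=+0
    (0,0)@(1, 1): e=[0,117,-78] → ·  [on edge]
    (4,1)@(9, 3): e=[0,39,0] → ·  [on edge]
    (5,2)@(11, 5): e=[6,21,12] → █
    (6,2)@(13, 5): e=[4,1,34] → █
    (7,2)@(15, 5): e=[2,-19,56] → ·
    (8,2)@(17, 5): e=[0,-39,78] → ·  [on edge]
    (5,3)@(11, 7): e=[14,23,2] → █
    (7,3)@(15, 7): e=[10,-17,46] → ·
    (5,4)@(11, 9): e=[22,25,-8] → ·
    (6,4)@(13, 9): e=[20,5,14] → █
    (7,4)@(15, 9): e=[18,-15,36] → ·
    (6,5)@(13, 11): e=[28,7,4] → █
  covered (6 px):
    · · · · · · · · · ·
    · · · · · · · · · ·
    · · · · · █ █ · · ·
    · · · · · █ █ · · ·
    · · · · · · █ · · ·
    · · · · · · █ · · ·
    · · · · · · · · · ·
    · · · · · · · · · ·
    · · · · · · · · · ·
    · · · · · · · · · ·

Final: 29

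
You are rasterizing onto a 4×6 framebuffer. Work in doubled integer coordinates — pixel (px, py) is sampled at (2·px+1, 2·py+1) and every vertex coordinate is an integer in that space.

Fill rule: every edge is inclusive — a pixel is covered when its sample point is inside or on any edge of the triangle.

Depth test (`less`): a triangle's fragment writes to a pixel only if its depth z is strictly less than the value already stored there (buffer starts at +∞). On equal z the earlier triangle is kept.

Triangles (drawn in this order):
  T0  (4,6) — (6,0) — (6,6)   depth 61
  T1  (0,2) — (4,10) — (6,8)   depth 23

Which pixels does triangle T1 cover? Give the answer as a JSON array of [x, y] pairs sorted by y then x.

T0:
  2·area = 12
  edge (4, 6)→(6, 0): d=(2,-6) inclusive
  edge (6, 0)→(6, 6): d=(0,6) inclusive
  edge (6, 6)→(4, 6): d=(-2,0) inclusive
    (2,1)@(5, 3): e=[0,6,6] → X  [on edge]
    (3,1)@(7, 3): e=[12,-6,6] → .
    (2,2)@(5, 5): e=[4,6,2] → X
    (3,2)@(7, 5): e=[16,-6,2] → .
    (2,3)@(5, 7): e=[8,6,-2] → .
    (1,4)@(3, 9): e=[0,18,-6] → .  [on edge]
  covered (2 px):
    . . . .
    . . X .
    . . X .
    . . . .
    . . . .
    . . . .
T1:
  2·area = 24  (B↔C swapped to make it positive)
  edge (0, 2)→(6, 8): d=(6,6) inclusive
  edge (6, 8)→(4, 10): d=(-2,2) inclusive
  edge (4, 10)→(0, 2): d=(-4,-8) inclusive
    (0,1)@(1, 3): e=[0,20,4] → X  [on edge]
    (1,1)@(3, 3): e=[-12,16,20] → .
    (0,2)@(1, 5): e=[12,16,-4] → .
    (1,2)@(3, 5): e=[0,12,12] → X  [on edge]
    (2,2)@(5, 5): e=[-12,8,28] → .
    (1,3)@(3, 7): e=[12,8,4] → X
    (2,3)@(5, 7): e=[0,4,20] → X  [on edge]
    (3,3)@(7, 7): e=[-12,0,36] → .  [on edge]
    (1,4)@(3, 9): e=[24,4,-4] → .
    (2,4)@(5, 9): e=[12,0,12] → X  [on edge]
    (3,4)@(7, 9): e=[0,-4,28] → .  [on edge]
    (1,5)@(3, 11): e=[36,0,-12] → .  [on edge]
  covered (5 px):
    . . . .
    X . . .
    . X . .
    . X X .
    . . X .
    . . . .

Answer: [[0,1],[1,2],[1,3],[2,3],[2,4]]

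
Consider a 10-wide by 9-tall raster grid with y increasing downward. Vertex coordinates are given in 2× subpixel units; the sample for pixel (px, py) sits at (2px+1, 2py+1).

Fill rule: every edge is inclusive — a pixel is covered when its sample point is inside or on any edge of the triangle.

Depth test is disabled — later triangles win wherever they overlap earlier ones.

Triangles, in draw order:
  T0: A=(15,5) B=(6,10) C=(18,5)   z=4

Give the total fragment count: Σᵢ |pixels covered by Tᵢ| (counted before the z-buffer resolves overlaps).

T0:
  2·area = 15  (B↔C swapped to make it positive)
  edge (15, 5)→(18, 5): d=(3,0) inclusive
  edge (18, 5)→(6, 10): d=(-12,5) inclusive
  edge (6, 10)→(15, 5): d=(9,-5) inclusive
    (0,2)@(1, 5): e=[0,85,-70] → ·  [on edge]
    (1,2)@(3, 5): e=[0,75,-60] → ·  [on edge]
    (2,2)@(5, 5): e=[0,65,-50] → ·  [on edge]
    (3,2)@(7, 5): e=[0,55,-40] → ·  [on edge]
    (4,2)@(9, 5): e=[0,45,-30] → ·  [on edge]
    (5,2)@(11, 5): e=[0,35,-20] → ·  [on edge]
    (6,2)@(13, 5): e=[0,25,-10] → ·  [on edge]
    (7,2)@(15, 5): e=[0,15,0] → █  [on edge]
    (8,2)@(17, 5): e=[0,5,10] → █  [on edge]
    (9,2)@(19, 5): e=[0,-5,20] → ·  [on edge]
    (6,3)@(13, 7): e=[6,1,8] → █
    (7,3)@(15, 7): e=[6,-9,18] → ·
  covered (3 px):
    · · · · · · · · · ·
    · · · · · · · · · ·
    · · · · · · · █ █ ·
    · · · · · · █ · · ·
    · · · · · · · · · ·
    · · · · · · · · · ·
    · · · · · · · · · ·
    · · · · · · · · · ·
    · · · · · · · · · ·

Answer: 3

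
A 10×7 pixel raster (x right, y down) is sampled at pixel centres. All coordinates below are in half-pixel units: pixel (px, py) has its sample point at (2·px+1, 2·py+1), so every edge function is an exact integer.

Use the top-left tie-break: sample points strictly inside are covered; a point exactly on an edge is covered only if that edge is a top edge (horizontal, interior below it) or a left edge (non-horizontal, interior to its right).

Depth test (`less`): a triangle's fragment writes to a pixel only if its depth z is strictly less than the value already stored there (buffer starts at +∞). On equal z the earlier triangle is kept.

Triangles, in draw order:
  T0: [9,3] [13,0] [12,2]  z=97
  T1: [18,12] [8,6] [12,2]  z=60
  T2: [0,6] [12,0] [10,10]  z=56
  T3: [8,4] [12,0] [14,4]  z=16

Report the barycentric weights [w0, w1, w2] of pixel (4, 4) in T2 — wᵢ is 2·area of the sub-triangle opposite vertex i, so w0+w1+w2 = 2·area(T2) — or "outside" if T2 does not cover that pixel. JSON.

T0:
  2·area = 5
  edge (9, 3)→(13, 0): d=(4,-3) top-left  bias=+0
  edge (13, 0)→(12, 2): d=(-1,2) right/bottom  bias=-1
  edge (12, 2)→(9, 3): d=(-3,1) right/bottom  bias=-1
    (7,0)@(15, 1): e=[10,-5,0] → .  [on edge]
    (4,1)@(9, 3): e=[0,5,0] → .  [on edge]
    (1,2)@(3, 5): e=[-10,15,0] → .  [on edge]
    (0,4)@(1, 9): e=[0,15,-10] → .  [on edge]
  covered (0 px):
    . . . . . . . . . .
    . . . . . . . . . .
    . . . . . . . . . .
    . . . . . . . . . .
    . . . . . . . . . .
    . . . . . . . . . .
    . . . . . . . . . .
T1:
  2·area = 64
  edge (18, 12)→(8, 6): d=(-10,-6) top-left  bias=+0
  edge (8, 6)→(12, 2): d=(4,-4) top-left  bias=+0
  edge (12, 2)→(18, 12): d=(6,10) right/bottom  bias=-1
    (6,0)@(13, 1): e=[80,0,-16] → .  [on edge]
    (1,1)@(3, 3): e=[0,-32,96] → .  [on edge]
    (5,1)@(11, 3): e=[48,0,16] → X  [on edge]
    (6,1)@(13, 3): e=[60,8,-4] → .
    (4,2)@(9, 5): e=[16,0,48] → X  [on edge]
    (6,2)@(13, 5): e=[40,16,8] → X
    (7,2)@(15, 5): e=[52,24,-12] → .
    (3,3)@(7, 7): e=[-16,0,80] → .  [on edge]
    (4,3)@(9, 7): e=[-4,8,60] → .
    (5,3)@(11, 7): e=[8,16,40] → X
    (7,3)@(15, 7): e=[32,32,0] → .  [on edge]
    (2,4)@(5, 9): e=[-48,0,112] → .  [on edge]
    (6,4)@(13, 9): e=[0,32,32] → X  [on edge]
    (1,5)@(3, 11): e=[-80,0,144] → .  [on edge]
    (0,6)@(1, 13): e=[-112,0,176] → .  [on edge]
  covered (9 px):
    . . . . . . . . . .
    . . . . . X . . . .
    . . . . X X X . . .
    . . . . . X X . . .
    . . . . . . X X . .
    . . . . . . . . X .
    . . . . . . . . . .
T2:
  2·area = 108
  edge (0, 6)→(12, 0): d=(12,-6) top-left  bias=+0
  edge (12, 0)→(10, 10): d=(-2,10) right/bottom  bias=-1
  edge (10, 10)→(0, 6): d=(-10,-4) top-left  bias=+0
    (5,0)@(11, 1): e=[6,8,94] → X
    (6,0)@(13, 1): e=[18,-12,102] → .
    (3,1)@(7, 3): e=[6,44,58] → X
    (4,1)@(9, 3): e=[18,24,66] → X
    (6,1)@(13, 3): e=[42,-16,82] → .
    (1,2)@(3, 5): e=[6,80,22] → X
    (2,2)@(5, 5): e=[18,60,30] → X
    (5,2)@(11, 5): e=[54,0,54] → .  [on edge]
    (1,3)@(3, 7): e=[30,76,2] → X
    (5,3)@(11, 7): e=[78,-4,34] → .
    (1,4)@(3, 9): e=[54,72,-18] → .
    (2,4)@(5, 9): e=[66,52,-10] → .
  covered (13 px):
    . . . . . X . . . .
    . . . X X X . . . .
    . X X X X . . . . .
    . X X X X . . . . .
    . . . . X . . . . .
    . . . . . . . . . .
    . . . . . . . . . .
T3:
  2·area = 24
  edge (8, 4)→(12, 0): d=(4,-4) top-left  bias=+0
  edge (12, 0)→(14, 4): d=(2,4) right/bottom  bias=-1
  edge (14, 4)→(8, 4): d=(-6,0) right/bottom  bias=-1
    (5,0)@(11, 1): e=[0,6,18] → X  [on edge]
    (6,0)@(13, 1): e=[8,-2,18] → .
    (4,1)@(9, 3): e=[0,18,6] → X  [on edge]
    (6,1)@(13, 3): e=[16,2,6] → X
    (7,1)@(15, 3): e=[24,-6,6] → .
    (3,2)@(7, 5): e=[0,30,-6] → .  [on edge]
    (4,2)@(9, 5): e=[8,22,-6] → .
    (5,2)@(11, 5): e=[16,14,-6] → .
    (6,2)@(13, 5): e=[24,6,-6] → .
    (2,3)@(5, 7): e=[0,42,-18] → .  [on edge]
    (1,4)@(3, 9): e=[0,54,-30] → .  [on edge]
    (0,5)@(1, 11): e=[0,66,-42] → .  [on edge]
  covered (4 px):
    . . . . . X . . . .
    . . . . X X X . . .
    . . . . . . . . . .
    . . . . . . . . . .
    . . . . . . . . . .
    . . . . . . . . . .
    . . . . . . . . . .

Final: [12,6,90]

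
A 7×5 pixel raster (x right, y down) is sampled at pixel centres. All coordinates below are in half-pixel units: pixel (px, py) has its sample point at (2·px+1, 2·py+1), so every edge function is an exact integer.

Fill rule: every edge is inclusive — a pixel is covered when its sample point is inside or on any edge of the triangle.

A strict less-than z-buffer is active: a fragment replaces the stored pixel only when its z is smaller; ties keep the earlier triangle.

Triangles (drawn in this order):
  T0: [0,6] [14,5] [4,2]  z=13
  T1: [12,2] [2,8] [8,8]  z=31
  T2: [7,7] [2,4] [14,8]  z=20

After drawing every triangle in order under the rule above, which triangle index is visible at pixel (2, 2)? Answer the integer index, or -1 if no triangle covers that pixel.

T0:
  2·area = 52  (B↔C swapped to make it positive)
  edge (0, 6)→(4, 2): d=(4,-4) inclusive
  edge (4, 2)→(14, 5): d=(10,3) inclusive
  edge (14, 5)→(0, 6): d=(-14,1) inclusive
    (2,0)@(5, 1): e=[0,-13,65] → ·  [on edge]
    (1,1)@(3, 3): e=[0,13,39] → #  [on edge]
    (2,1)@(5, 3): e=[8,7,37] → #
    (3,1)@(7, 3): e=[16,1,35] → #
    (4,1)@(9, 3): e=[24,-5,33] → ·
    (0,2)@(1, 5): e=[0,39,13] → #  [on edge]
    (4,2)@(9, 5): e=[32,15,5] → #
    (5,2)@(11, 5): e=[40,9,3] → #
    (6,2)@(13, 5): e=[48,3,1] → #
    (0,3)@(1, 7): e=[8,59,-15] → ·
    (1,3)@(3, 7): e=[16,53,-17] → ·
    (2,3)@(5, 7): e=[24,47,-19] → ·
  covered (10 px):
    · · · · · · ·
    · # # # · · ·
    # # # # # # #
    · · · · · · ·
    · · · · · · ·
T1:
  2·area = 36  (B↔C swapped to make it positive)
  edge (12, 2)→(8, 8): d=(-4,6) inclusive
  edge (8, 8)→(2, 8): d=(-6,0) inclusive
  edge (2, 8)→(12, 2): d=(10,-6) inclusive
    (5,1)@(11, 3): e=[2,30,4] → #
    (6,1)@(13, 3): e=[-10,30,16] → ·
    (3,2)@(7, 5): e=[18,18,0] → #  [on edge]
    (4,2)@(9, 5): e=[6,18,12] → #
    (5,2)@(11, 5): e=[-6,18,24] → ·
    (2,3)@(5, 7): e=[22,6,8] → #
    (4,3)@(9, 7): e=[-2,6,32] → ·
    (2,4)@(5, 9): e=[14,-6,28] → ·
    (3,4)@(7, 9): e=[2,-6,40] → ·
  covered (5 px):
    · · · · · · ·
    · · · · · # ·
    · · · # # · ·
    · · # # · · ·
    · · · · · · ·
T2:
  2·area = 16
  edge (7, 7)→(2, 4): d=(-5,-3) inclusive
  edge (2, 4)→(14, 8): d=(12,4) inclusive
  edge (14, 8)→(7, 7): d=(-7,-1) inclusive
    (2,2)@(5, 5): e=[4,0,12] → #  [on edge]
    (3,2)@(7, 5): e=[10,-8,14] → ·
    (2,3)@(5, 7): e=[-6,24,-2] → ·
    (3,3)@(7, 7): e=[0,16,0] → #  [on edge]
    (4,3)@(9, 7): e=[6,8,2] → #
    (5,3)@(11, 7): e=[12,0,4] → #  [on edge]
    (6,3)@(13, 7): e=[18,-8,6] → ·
    (3,4)@(7, 9): e=[-10,40,-14] → ·
    (4,4)@(9, 9): e=[-4,32,-12] → ·
    (5,4)@(11, 9): e=[2,24,-10] → ·
  covered (4 px):
    · · · · · · ·
    · · · · · · ·
    · · # · · · ·
    · · · # # # ·
    · · · · · · ·

Z-buffer (winner per pixel, '.' = empty):
  . . . . . . .
  . 0 0 0 . 1 .
  0 0 0 0 0 0 0
  . . 1 2 2 2 .
  . . . . . . .

Result: 0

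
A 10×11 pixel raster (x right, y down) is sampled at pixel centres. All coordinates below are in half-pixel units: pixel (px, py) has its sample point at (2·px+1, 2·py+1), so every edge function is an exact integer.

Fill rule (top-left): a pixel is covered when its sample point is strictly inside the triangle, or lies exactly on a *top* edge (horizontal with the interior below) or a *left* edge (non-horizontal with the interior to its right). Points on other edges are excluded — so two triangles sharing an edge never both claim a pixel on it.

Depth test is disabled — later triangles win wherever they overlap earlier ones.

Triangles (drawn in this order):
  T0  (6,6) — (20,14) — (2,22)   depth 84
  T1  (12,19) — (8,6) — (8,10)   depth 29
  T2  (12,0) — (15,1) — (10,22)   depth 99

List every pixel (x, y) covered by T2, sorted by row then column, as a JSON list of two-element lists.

T0:
  2·area = 256
  edge (6, 6)→(20, 14): d=(14,8) right/bottom  bias=-1
  edge (20, 14)→(2, 22): d=(-18,8) right/bottom  bias=-1
  edge (2, 22)→(6, 6): d=(4,-16) top-left  bias=+0
    (3,3)@(7, 7): e=[6,230,20] → X
    (4,3)@(9, 7): e=[-10,214,52] → .
    (3,4)@(7, 9): e=[34,194,28] → X
    (4,4)@(9, 9): e=[18,178,60] → X
    (5,4)@(11, 9): e=[2,162,92] → X
    (6,4)@(13, 9): e=[-14,146,124] → .
    (2,5)@(5, 11): e=[78,174,4] → X
    (6,5)@(13, 11): e=[14,110,132] → X
    (7,5)@(15, 11): e=[-2,94,164] → .
    (2,6)@(5, 13): e=[106,138,12] → X
    (7,6)@(15, 13): e=[26,58,172] → X
    (8,6)@(17, 13): e=[10,42,204] → X
  covered (32 px):
    . . . . . . . . . .
    . . . . . . . . . .
    . . . . . . . . . .
    . . . X . . . . . .
    . . . X X X . . . .
    . . X X X X X . . .
    . . X X X X X X X .
    . . X X X X X X X .
    . . X X X X X . . .
    . X X X . . . . . .
    . X . . . . . . . .
T1:
  2·area = 16  (B↔C swapped to make it positive)
  edge (12, 19)→(8, 10): d=(-4,-9) top-left  bias=+0
  edge (8, 10)→(8, 6): d=(0,-4) top-left  bias=+0
  edge (8, 6)→(12, 19): d=(4,13) right/bottom  bias=-1
    (4,5)@(9, 11): e=[5,4,7] → X
    (5,5)@(11, 11): e=[23,12,-19] → .
    (4,6)@(9, 13): e=[-3,4,15] → .
  covered (1 px):
    . . . . . . . . . .
    . . . . . . . . . .
    . . . . . . . . . .
    . . . . . . . . . .
    . . . . . . . . . .
    . . . . X . . . . .
    . . . . . . . . . .
    . . . . . . . . . .
    . . . . . . . . . .
    . . . . . . . . . .
    . . . . . . . . . .
T2:
  2·area = 68
  edge (12, 0)→(15, 1): d=(3,1) right/bottom  bias=-1
  edge (15, 1)→(10, 22): d=(-5,21) right/bottom  bias=-1
  edge (10, 22)→(12, 0): d=(2,-22) top-left  bias=+0
    (6,0)@(13, 1): e=[2,42,24] → X
    (7,0)@(15, 1): e=[0,0,68] → .  [on edge]
    (6,1)@(13, 3): e=[8,32,28] → X
    (7,1)@(15, 3): e=[6,-10,72] → .
    (6,2)@(13, 5): e=[14,22,32] → X
    (7,2)@(15, 5): e=[12,-20,76] → .
    (6,3)@(13, 7): e=[20,12,36] → X
    (7,3)@(15, 7): e=[18,-30,80] → .
    (6,4)@(13, 9): e=[26,2,40] → X
    (7,4)@(15, 9): e=[24,-40,84] → .
    (5,5)@(11, 11): e=[34,34,0] → X  [on edge]
    (6,5)@(13, 11): e=[32,-8,44] → .
  covered (9 px):
    . . . . . . X . . .
    . . . . . . X . . .
    . . . . . . X . . .
    . . . . . . X . . .
    . . . . . . X . . .
    . . . . . X . . . .
    . . . . . X . . . .
    . . . . . X . . . .
    . . . . . X . . . .
    . . . . . . . . . .
    . . . . . . . . . .

Answer: [[6,0],[6,1],[6,2],[6,3],[6,4],[5,5],[5,6],[5,7],[5,8]]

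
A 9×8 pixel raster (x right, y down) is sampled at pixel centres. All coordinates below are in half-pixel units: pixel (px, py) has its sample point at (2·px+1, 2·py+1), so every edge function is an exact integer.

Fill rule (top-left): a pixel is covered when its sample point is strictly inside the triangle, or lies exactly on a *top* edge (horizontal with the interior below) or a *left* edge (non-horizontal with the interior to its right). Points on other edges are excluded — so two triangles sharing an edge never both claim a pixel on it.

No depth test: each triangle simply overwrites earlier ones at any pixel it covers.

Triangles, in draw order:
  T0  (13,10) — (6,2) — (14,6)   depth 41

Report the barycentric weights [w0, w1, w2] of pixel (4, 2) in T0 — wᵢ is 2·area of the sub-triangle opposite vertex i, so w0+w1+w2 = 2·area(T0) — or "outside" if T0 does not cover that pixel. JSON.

T0:
  2·area = 36
  edge (13, 10)→(6, 2): d=(-7,-8) top-left  bias=+0
  edge (6, 2)→(14, 6): d=(8,4) right/bottom  bias=-1
  edge (14, 6)→(13, 10): d=(-1,4) right/bottom  bias=-1
    (3,1)@(7, 3): e=[1,4,31] → █
    (4,1)@(9, 3): e=[17,-4,23] → ·
    (3,2)@(7, 5): e=[-13,20,29] → ·
    (4,2)@(9, 5): e=[3,12,21] → █
    (5,2)@(11, 5): e=[19,4,13] → █
    (6,2)@(13, 5): e=[35,-4,5] → ·
    (4,3)@(9, 7): e=[-11,28,19] → ·
    (5,3)@(11, 7): e=[5,20,11] → █
    (6,3)@(13, 7): e=[21,12,3] → █
    (7,3)@(15, 7): e=[37,4,-5] → ·
    (5,4)@(11, 9): e=[-9,36,9] → ·
    (6,4)@(13, 9): e=[7,28,1] → █
  covered (6 px):
    · · · · · · · · ·
    · · · █ · · · · ·
    · · · · █ █ · · ·
    · · · · · █ █ · ·
    · · · · · · █ · ·
    · · · · · · · · ·
    · · · · · · · · ·
    · · · · · · · · ·

Result: [12,21,3]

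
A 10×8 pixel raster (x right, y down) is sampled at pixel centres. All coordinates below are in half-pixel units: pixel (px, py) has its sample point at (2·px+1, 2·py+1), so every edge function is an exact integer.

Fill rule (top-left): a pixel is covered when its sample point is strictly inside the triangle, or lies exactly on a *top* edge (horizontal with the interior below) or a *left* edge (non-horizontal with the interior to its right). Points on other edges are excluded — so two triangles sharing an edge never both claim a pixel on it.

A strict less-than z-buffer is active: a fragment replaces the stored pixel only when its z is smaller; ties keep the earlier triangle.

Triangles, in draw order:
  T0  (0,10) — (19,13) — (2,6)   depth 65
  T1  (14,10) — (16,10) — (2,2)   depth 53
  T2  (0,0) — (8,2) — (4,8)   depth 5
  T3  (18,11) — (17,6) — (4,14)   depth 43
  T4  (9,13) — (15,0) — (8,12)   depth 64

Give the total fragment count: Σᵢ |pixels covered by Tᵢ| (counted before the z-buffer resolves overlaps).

T0:
  2·area = 82  (B↔C swapped to make it positive)
  edge (0, 10)→(2, 6): d=(2,-4) top-left  bias=+0
  edge (2, 6)→(19, 13): d=(17,7) right/bottom  bias=-1
  edge (19, 13)→(0, 10): d=(-19,-3) top-left  bias=+0
    (1,3)@(3, 7): e=[6,10,66] → X
    (2,3)@(5, 7): e=[14,-4,72] → .
    (0,4)@(1, 9): e=[2,58,22] → X
    (2,4)@(5, 9): e=[18,30,34] → X
    (3,4)@(7, 9): e=[26,16,40] → X
    (4,4)@(9, 9): e=[34,2,46] → X
    (5,4)@(11, 9): e=[42,-12,52] → .
    (0,5)@(1, 11): e=[6,92,-16] → .
    (1,5)@(3, 11): e=[14,78,-10] → .
    (2,5)@(5, 11): e=[22,64,-4] → .
    (3,5)@(7, 11): e=[30,50,2] → X
    (5,5)@(11, 11): e=[46,22,14] → X
    (9,6)@(19, 13): e=[82,0,0] → .  [on edge]
  covered (10 px):
    . . . . . . . . . .
    . . . . . . . . . .
    . . . . . . . . . .
    . X . . . . . . . .
    X X X X X . . . . .
    . . . X X X X . . .
    . . . . . . . . . .
    . . . . . . . . . .
T1:
  2·area = 16  (B↔C swapped to make it positive)
  edge (14, 10)→(2, 2): d=(-12,-8) top-left  bias=+0
  edge (2, 2)→(16, 10): d=(14,8) right/bottom  bias=-1
  edge (16, 10)→(14, 10): d=(-2,0) right/bottom  bias=-1
    (3,2)@(7, 5): e=[4,2,10] → X
    (4,2)@(9, 5): e=[20,-14,10] → .
    (3,3)@(7, 7): e=[-20,30,6] → .
    (6,4)@(13, 9): e=[4,10,2] → X
    (7,4)@(15, 9): e=[20,-6,2] → .
    (6,5)@(13, 11): e=[-20,38,-2] → .
  covered (2 px):
    . . . . . . . . . .
    . . . . . . . . . .
    . . . X . . . . . .
    . . . . . . . . . .
    . . . . . . X . . .
    . . . . . . . . . .
    . . . . . . . . . .
    . . . . . . . . . .
T2:
  2·area = 56
  edge (0, 0)→(8, 2): d=(8,2) right/bottom  bias=-1
  edge (8, 2)→(4, 8): d=(-4,6) right/bottom  bias=-1
  edge (4, 8)→(0, 0): d=(-4,-8) top-left  bias=+0
    (0,0)@(1, 1): e=[6,46,4] → X
    (1,0)@(3, 1): e=[2,34,20] → X
    (2,0)@(5, 1): e=[-2,22,36] → .
    (0,1)@(1, 3): e=[22,38,-4] → .
    (1,1)@(3, 3): e=[18,26,12] → X
    (2,1)@(5, 3): e=[14,14,28] → X
    (3,1)@(7, 3): e=[10,2,44] → X
    (4,1)@(9, 3): e=[6,-10,60] → .
    (1,2)@(3, 5): e=[34,18,4] → X
    (3,2)@(7, 5): e=[26,-6,36] → .
    (1,3)@(3, 7): e=[50,10,-4] → .
    (2,3)@(5, 7): e=[46,-2,12] → .
  covered (7 px):
    X X . . . . . . . .
    . X X X . . . . . .
    . X X . . . . . . .
    . . . . . . . . . .
    . . . . . . . . . .
    . . . . . . . . . .
    . . . . . . . . . .
    . . . . . . . . . .
T3:
  2·area = 73  (B↔C swapped to make it positive)
  edge (18, 11)→(4, 14): d=(-14,3) right/bottom  bias=-1
  edge (4, 14)→(17, 6): d=(13,-8) top-left  bias=+0
  edge (17, 6)→(18, 11): d=(1,5) right/bottom  bias=-1
    (8,3)@(17, 7): e=[59,13,1] → X
    (9,3)@(19, 7): e=[53,29,-9] → .
    (6,4)@(13, 9): e=[43,7,23] → X
    (7,4)@(15, 9): e=[37,23,13] → X
    (9,4)@(19, 9): e=[25,55,-7] → .
    (4,5)@(9, 11): e=[27,1,45] → X
    (5,5)@(11, 11): e=[21,17,35] → X
    (9,5)@(19, 11): e=[-3,81,-5] → .
    (3,6)@(7, 13): e=[5,11,57] → X
    (4,6)@(9, 13): e=[-1,27,47] → .
    (5,6)@(11, 13): e=[-7,43,37] → .
    (6,6)@(13, 13): e=[-13,59,27] → .
  covered (10 px):
    . . . . . . . . . .
    . . . . . . . . . .
    . . . . . . . . . .
    . . . . . . . . X .
    . . . . . . X X X .
    . . . . X X X X X .
    . . . X . . . . . .
    . . . . . . . . . .
T4:
  2·area = 19  (B↔C swapped to make it positive)
  edge (9, 13)→(8, 12): d=(-1,-1) top-left  bias=+0
  edge (8, 12)→(15, 0): d=(7,-12) top-left  bias=+0
  edge (15, 0)→(9, 13): d=(-6,13) right/bottom  bias=-1
    (0,2)@(1, 5): e=[0,-133,152] → .  [on edge]
    (1,3)@(3, 7): e=[0,-95,114] → .  [on edge]
    (5,3)@(11, 7): e=[8,1,10] → X
    (6,3)@(13, 7): e=[10,25,-16] → .
    (2,4)@(5, 9): e=[0,-57,76] → .  [on edge]
    (5,4)@(11, 9): e=[6,15,-2] → .
    (3,5)@(7, 11): e=[0,-19,38] → .  [on edge]
    (4,5)@(9, 11): e=[2,5,12] → X
    (5,5)@(11, 11): e=[4,29,-14] → .
    (4,6)@(9, 13): e=[0,19,0] → .  [on edge]
    (5,7)@(11, 15): e=[0,57,-38] → .  [on edge]
  covered (2 px):
    . . . . . . . . . .
    . . . . . . . . . .
    . . . . . . . . . .
    . . . . . X . . . .
    . . . . . . . . . .
    . . . . X . . . . .
    . . . . . . . . . .
    . . . . . . . . . .

Answer: 31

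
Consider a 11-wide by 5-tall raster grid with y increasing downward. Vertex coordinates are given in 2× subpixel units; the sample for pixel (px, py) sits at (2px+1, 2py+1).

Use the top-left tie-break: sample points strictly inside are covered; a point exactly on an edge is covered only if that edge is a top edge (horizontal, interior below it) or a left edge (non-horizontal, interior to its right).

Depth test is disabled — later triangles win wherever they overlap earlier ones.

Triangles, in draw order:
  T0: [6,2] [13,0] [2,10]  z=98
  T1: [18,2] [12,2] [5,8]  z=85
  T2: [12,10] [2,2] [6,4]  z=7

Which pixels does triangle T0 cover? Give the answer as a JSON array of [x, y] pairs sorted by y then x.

T0:
  2·area = 48
  edge (6, 2)→(13, 0): d=(7,-2) top-left  bias=+0
  edge (13, 0)→(2, 10): d=(-11,10) right/bottom  bias=-1
  edge (2, 10)→(6, 2): d=(4,-8) top-left  bias=+0
    (5,0)@(11, 1): e=[3,9,36] → █
    (6,0)@(13, 1): e=[7,-11,52] → ·
    (3,1)@(7, 3): e=[9,27,12] → █
    (4,1)@(9, 3): e=[13,7,28] → █
    (5,1)@(11, 3): e=[17,-13,44] → ·
    (2,2)@(5, 5): e=[19,25,4] → █
    (4,2)@(9, 5): e=[27,-15,36] → ·
    (2,3)@(5, 7): e=[33,3,12] → █
    (3,3)@(7, 7): e=[37,-17,28] → ·
    (1,4)@(3, 9): e=[43,1,4] → █
    (2,4)@(5, 9): e=[47,-19,20] → ·
  covered (7 px):
    · · · · · █ · · · · ·
    · · · █ █ · · · · · ·
    · · █ █ · · · · · · ·
    · · █ · · · · · · · ·
    · █ · · · · · · · · ·
T1:
  2·area = 36  (B↔C swapped to make it positive)
  edge (18, 2)→(5, 8): d=(-13,6) right/bottom  bias=-1
  edge (5, 8)→(12, 2): d=(7,-6) top-left  bias=+0
  edge (12, 2)→(18, 2): d=(6,0) top-left  bias=+0
    (5,1)@(11, 3): e=[29,1,6] → █
    (6,1)@(13, 3): e=[17,13,6] → █
    (7,1)@(15, 3): e=[5,25,6] → █
    (8,1)@(17, 3): e=[-7,37,6] → ·
    (4,2)@(9, 5): e=[15,3,18] → █
    (6,2)@(13, 5): e=[-9,27,18] → ·
    (7,2)@(15, 5): e=[-21,39,18] → ·
    (3,3)@(7, 7): e=[1,5,30] → █
    (4,3)@(9, 7): e=[-11,17,30] → ·
    (5,3)@(11, 7): e=[-23,29,30] → ·
    (3,4)@(7, 9): e=[-25,19,42] → ·
  covered (6 px):
    · · · · · · · · · · ·
    · · · · · █ █ █ · · ·
    · · · · █ █ · · · · ·
    · · · █ · · · · · · ·
    · · · · · · · · · · ·
T2:
  2·area = 12
  edge (12, 10)→(2, 2): d=(-10,-8) top-left  bias=+0
  edge (2, 2)→(6, 4): d=(4,2) right/bottom  bias=-1
  edge (6, 4)→(12, 10): d=(6,6) right/bottom  bias=-1
    (1,0)@(3, 1): e=[18,-6,0] → ·  [on edge]
    (2,1)@(5, 3): e=[14,-2,0] → ·  [on edge]
    (3,2)@(7, 5): e=[10,2,0] → ·  [on edge]
    (4,3)@(9, 7): e=[6,6,0] → ·  [on edge]
    (5,4)@(11, 9): e=[2,10,0] → ·  [on edge]
  covered (0 px):
    · · · · · · · · · · ·
    · · · · · · · · · · ·
    · · · · · · · · · · ·
    · · · · · · · · · · ·
    · · · · · · · · · · ·

Result: [[5,0],[3,1],[4,1],[2,2],[3,2],[2,3],[1,4]]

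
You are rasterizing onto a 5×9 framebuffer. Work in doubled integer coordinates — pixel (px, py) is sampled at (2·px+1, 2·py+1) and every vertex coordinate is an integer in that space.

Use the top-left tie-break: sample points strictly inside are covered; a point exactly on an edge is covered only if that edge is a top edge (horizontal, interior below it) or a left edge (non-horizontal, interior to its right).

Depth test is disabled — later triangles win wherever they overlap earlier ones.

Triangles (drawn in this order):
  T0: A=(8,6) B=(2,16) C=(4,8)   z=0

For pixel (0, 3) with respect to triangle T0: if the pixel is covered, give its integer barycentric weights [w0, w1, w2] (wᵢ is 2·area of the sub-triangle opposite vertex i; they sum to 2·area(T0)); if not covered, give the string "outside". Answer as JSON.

T0:
  2·area = 28
  edge (8, 6)→(2, 16): d=(-6,10) right/bottom  bias=-1
  edge (2, 16)→(4, 8): d=(2,-8) top-left  bias=+0
  edge (4, 8)→(8, 6): d=(4,-2) top-left  bias=+0
    (3,3)@(7, 7): e=[4,22,2] → █
    (4,3)@(9, 7): e=[-16,38,6] → ·
    (2,4)@(5, 9): e=[12,10,6] → █
    (3,4)@(7, 9): e=[-8,26,10] → ·
    (2,5)@(5, 11): e=[0,14,14] → ·  [on edge]
    (1,6)@(3, 13): e=[8,2,18] → █
    (2,6)@(5, 13): e=[-12,18,22] → ·
    (1,7)@(3, 15): e=[-4,6,26] → ·
  covered (3 px):
    · · · · ·
    · · · · ·
    · · · · ·
    · · · █ ·
    · · █ · ·
    · · · · ·
    · █ · · ·
    · · · · ·
    · · · · ·

Result: "outside"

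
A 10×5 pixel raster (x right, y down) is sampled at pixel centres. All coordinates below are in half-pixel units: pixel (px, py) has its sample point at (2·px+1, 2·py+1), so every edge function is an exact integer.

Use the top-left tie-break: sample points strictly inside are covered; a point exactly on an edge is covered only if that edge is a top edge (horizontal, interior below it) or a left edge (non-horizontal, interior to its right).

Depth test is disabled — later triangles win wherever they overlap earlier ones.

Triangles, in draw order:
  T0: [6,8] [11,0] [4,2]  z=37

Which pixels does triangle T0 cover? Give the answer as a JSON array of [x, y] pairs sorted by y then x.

T0:
  2·area = 46  (B↔C swapped to make it positive)
  edge (6, 8)→(4, 2): d=(-2,-6) top-left  bias=+0
  edge (4, 2)→(11, 0): d=(7,-2) top-left  bias=+0
  edge (11, 0)→(6, 8): d=(-5,8) right/bottom  bias=-1
    (4,0)@(9, 1): e=[32,3,11] → X
    (5,0)@(11, 1): e=[44,7,-5] → .
    (2,1)@(5, 3): e=[4,9,33] → X
    (3,1)@(7, 3): e=[16,13,17] → X
    (5,1)@(11, 3): e=[40,21,-15] → .
    (2,2)@(5, 5): e=[0,23,23] → X  [on edge]
    (4,2)@(9, 5): e=[24,31,-9] → .
    (2,3)@(5, 7): e=[-4,37,13] → .
    (3,3)@(7, 7): e=[8,41,-3] → .
  covered (6 px):
    . . . . X . . . . .
    . . X X X . . . . .
    . . X X . . . . . .
    . . . . . . . . . .
    . . . . . . . . . .

Answer: [[4,0],[2,1],[3,1],[4,1],[2,2],[3,2]]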